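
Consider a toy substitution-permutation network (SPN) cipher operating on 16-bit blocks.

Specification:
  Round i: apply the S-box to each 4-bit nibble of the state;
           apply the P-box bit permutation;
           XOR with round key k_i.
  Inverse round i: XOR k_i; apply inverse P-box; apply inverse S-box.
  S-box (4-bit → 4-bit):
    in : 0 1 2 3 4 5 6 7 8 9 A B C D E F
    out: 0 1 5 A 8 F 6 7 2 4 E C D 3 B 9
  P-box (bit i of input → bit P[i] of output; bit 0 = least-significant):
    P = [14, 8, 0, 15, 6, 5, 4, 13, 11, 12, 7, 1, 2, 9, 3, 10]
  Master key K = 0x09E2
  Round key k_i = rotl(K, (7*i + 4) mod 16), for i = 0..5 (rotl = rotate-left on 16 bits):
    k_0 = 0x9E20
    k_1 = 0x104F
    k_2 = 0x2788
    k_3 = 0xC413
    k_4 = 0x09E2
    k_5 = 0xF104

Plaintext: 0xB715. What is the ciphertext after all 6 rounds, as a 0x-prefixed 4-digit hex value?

s_0 = plaintext = 0xB715
s_1 = Round(s_0, k_0) = 0x43E9
s_2 = Round(s_1, k_1) = 0x242C
s_3 = Round(s_2, k_2) = 0xE7D7
s_4 = Round(s_3, k_3) = 0x9BF6
s_5 = Round(s_4, k_4) = 0x2829
s_6 = Round(s_5, k_5) = 0xE159

0xE159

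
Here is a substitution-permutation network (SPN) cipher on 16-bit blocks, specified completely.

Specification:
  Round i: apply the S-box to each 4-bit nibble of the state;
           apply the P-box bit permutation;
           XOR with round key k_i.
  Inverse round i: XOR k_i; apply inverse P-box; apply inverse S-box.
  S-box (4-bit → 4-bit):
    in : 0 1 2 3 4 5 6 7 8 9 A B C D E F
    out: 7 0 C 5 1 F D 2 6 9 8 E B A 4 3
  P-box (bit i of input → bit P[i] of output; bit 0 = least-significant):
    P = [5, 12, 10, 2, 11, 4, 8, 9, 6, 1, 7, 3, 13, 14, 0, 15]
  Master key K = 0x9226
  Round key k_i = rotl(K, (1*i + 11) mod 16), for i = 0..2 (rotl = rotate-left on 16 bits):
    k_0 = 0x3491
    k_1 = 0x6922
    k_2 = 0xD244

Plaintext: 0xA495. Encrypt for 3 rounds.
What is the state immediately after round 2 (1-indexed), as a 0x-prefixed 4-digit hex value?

0xF51E

s_0 = plaintext = 0xA495
s_1 = Round(s_0, k_0) = 0xAAF5
s_2 = Round(s_1, k_1) = 0xF51E
s_3 = Round(s_2, k_2) = 0xB68E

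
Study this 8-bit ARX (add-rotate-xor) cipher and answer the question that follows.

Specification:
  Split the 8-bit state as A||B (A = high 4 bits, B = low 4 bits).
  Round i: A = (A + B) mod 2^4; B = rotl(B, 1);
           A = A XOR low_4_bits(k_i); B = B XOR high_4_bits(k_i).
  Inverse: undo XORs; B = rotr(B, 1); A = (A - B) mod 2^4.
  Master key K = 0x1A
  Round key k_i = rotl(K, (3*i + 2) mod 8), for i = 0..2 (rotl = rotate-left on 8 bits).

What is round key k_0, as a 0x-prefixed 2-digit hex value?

0x68

K = 0x1A
k_0 = rotl(K, (3*0+2) mod 8) = rotl(K, 2) = 0x68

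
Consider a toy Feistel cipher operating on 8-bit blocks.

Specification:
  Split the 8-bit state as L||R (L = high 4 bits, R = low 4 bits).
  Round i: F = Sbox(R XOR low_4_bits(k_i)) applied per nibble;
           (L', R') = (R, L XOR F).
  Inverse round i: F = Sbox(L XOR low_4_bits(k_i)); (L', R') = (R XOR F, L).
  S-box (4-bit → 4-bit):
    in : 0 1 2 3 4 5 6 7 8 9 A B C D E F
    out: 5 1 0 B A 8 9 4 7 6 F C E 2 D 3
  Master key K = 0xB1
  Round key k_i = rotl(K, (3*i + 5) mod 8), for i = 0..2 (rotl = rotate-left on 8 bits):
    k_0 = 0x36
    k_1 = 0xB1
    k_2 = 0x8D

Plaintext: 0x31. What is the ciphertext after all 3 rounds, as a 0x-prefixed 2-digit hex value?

0x8F

s_0 = plaintext = 0x31
s_1 = Round(s_0, k_0) = 0x17
s_2 = Round(s_1, k_1) = 0x78
s_3 = Round(s_2, k_2) = 0x8F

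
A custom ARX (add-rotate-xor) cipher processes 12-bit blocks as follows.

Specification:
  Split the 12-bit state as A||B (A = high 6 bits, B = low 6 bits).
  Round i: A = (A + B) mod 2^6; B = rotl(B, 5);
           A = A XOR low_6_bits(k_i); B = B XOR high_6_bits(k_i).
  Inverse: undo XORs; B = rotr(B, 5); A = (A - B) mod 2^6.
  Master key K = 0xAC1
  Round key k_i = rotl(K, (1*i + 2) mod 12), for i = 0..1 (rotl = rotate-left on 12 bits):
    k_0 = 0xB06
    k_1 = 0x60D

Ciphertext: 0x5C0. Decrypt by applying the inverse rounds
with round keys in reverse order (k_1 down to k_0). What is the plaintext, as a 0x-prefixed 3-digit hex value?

0xD38

s_0 = ciphertext = 0x5C0
s_1 = InvRound(s_0, k_1) = 0xAB0
s_2 = InvRound(s_1, k_0) = 0xD38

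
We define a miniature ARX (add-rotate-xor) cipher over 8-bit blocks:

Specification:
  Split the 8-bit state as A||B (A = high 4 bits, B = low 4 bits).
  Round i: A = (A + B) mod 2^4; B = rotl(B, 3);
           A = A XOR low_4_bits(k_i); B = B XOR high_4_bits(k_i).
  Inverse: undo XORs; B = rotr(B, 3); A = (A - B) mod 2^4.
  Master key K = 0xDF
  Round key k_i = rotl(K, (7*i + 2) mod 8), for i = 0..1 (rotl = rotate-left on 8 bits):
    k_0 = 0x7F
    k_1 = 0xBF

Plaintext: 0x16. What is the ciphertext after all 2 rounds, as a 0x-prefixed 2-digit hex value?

0x39

s_0 = plaintext = 0x16
s_1 = Round(s_0, k_0) = 0x84
s_2 = Round(s_1, k_1) = 0x39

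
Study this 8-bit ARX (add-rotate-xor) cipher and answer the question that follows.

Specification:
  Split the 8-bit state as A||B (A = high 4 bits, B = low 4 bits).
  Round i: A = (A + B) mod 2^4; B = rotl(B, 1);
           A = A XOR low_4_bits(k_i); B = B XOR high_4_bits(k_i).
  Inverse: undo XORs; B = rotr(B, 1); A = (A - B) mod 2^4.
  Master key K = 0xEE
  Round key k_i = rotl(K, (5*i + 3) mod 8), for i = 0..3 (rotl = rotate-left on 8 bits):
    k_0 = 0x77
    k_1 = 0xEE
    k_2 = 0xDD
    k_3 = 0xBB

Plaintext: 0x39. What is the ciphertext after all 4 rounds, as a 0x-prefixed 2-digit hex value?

0x09

s_0 = plaintext = 0x39
s_1 = Round(s_0, k_0) = 0xB4
s_2 = Round(s_1, k_1) = 0x16
s_3 = Round(s_2, k_2) = 0xA1
s_4 = Round(s_3, k_3) = 0x09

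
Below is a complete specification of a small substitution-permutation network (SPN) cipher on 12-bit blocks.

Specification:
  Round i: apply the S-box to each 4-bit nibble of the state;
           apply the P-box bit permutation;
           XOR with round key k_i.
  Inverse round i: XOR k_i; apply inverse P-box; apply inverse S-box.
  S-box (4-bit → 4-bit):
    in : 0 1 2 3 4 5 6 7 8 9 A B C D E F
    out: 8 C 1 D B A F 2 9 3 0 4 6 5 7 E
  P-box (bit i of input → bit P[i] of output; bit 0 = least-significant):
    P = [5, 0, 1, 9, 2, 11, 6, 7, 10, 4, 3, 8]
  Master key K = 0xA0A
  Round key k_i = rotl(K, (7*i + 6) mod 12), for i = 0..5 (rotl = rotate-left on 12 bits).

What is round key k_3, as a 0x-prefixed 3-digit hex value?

0x055

K = 0xA0A
k_0 = rotl(K, (7*0+6) mod 12) = rotl(K, 6) = 0x2A8
k_1 = rotl(K, (7*1+6) mod 12) = rotl(K, 1) = 0x415
k_2 = rotl(K, (7*2+6) mod 12) = rotl(K, 8) = 0xAA0
k_3 = rotl(K, (7*3+6) mod 12) = rotl(K, 3) = 0x055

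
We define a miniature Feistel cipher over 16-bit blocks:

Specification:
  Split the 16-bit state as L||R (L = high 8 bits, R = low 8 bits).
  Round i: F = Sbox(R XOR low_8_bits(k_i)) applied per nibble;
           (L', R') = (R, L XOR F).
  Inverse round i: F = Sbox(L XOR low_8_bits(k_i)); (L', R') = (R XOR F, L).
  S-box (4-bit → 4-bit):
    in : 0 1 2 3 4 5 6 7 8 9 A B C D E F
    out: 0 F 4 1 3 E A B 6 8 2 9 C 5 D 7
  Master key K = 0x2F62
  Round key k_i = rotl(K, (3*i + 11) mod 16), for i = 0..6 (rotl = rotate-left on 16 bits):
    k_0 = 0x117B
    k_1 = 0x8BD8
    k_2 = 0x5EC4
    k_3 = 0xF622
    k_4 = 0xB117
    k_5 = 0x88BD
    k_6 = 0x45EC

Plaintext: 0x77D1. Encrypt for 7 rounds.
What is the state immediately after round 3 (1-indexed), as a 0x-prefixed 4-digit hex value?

s_0 = plaintext = 0x77D1
s_1 = Round(s_0, k_0) = 0xD155
s_2 = Round(s_1, k_1) = 0x55B4
s_3 = Round(s_2, k_2) = 0xB4E5
s_4 = Round(s_3, k_3) = 0xE57F
s_5 = Round(s_4, k_4) = 0x7F43
s_6 = Round(s_5, k_5) = 0x4302
s_7 = Round(s_6, k_6) = 0x029E

0xB4E5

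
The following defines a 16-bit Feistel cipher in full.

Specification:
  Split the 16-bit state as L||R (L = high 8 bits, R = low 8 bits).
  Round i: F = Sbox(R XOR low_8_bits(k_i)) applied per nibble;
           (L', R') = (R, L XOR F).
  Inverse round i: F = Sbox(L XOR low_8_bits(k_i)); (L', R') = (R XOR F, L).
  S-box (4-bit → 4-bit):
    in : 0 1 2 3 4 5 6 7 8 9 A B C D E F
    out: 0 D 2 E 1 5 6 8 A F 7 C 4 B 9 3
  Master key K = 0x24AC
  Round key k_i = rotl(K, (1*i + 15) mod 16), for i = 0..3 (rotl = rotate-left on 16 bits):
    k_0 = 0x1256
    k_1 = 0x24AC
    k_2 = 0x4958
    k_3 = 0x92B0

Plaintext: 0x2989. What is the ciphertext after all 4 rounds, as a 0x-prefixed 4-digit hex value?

s_0 = plaintext = 0x2989
s_1 = Round(s_0, k_0) = 0x899A
s_2 = Round(s_1, k_1) = 0x9A6F
s_3 = Round(s_2, k_2) = 0x6F72
s_4 = Round(s_3, k_3) = 0x722D

0x722D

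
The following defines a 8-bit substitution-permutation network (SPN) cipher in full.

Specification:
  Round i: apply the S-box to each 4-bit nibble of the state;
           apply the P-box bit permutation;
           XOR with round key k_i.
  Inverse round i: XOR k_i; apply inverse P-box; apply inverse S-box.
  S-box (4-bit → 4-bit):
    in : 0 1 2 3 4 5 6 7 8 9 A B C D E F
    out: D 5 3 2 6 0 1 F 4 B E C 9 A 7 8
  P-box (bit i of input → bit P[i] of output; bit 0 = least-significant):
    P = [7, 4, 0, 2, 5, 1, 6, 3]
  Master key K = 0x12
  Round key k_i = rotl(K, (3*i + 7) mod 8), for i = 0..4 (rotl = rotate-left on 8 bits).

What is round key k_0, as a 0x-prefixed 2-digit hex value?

0x09

K = 0x12
k_0 = rotl(K, (3*0+7) mod 8) = rotl(K, 7) = 0x09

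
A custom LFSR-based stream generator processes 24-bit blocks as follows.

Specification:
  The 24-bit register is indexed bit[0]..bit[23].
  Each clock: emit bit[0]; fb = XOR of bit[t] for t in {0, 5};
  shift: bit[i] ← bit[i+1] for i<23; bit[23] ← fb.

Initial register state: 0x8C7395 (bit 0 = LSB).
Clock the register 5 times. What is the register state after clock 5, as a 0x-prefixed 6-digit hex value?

0x4C639C

reg_0 = 0x8C7395
clock 1: out=1, reg = 0xC639CA
clock 2: out=0, reg = 0x631CE5
clock 3: out=1, reg = 0x318E72
clock 4: out=0, reg = 0x98C739
clock 5: out=1, reg = 0x4C639C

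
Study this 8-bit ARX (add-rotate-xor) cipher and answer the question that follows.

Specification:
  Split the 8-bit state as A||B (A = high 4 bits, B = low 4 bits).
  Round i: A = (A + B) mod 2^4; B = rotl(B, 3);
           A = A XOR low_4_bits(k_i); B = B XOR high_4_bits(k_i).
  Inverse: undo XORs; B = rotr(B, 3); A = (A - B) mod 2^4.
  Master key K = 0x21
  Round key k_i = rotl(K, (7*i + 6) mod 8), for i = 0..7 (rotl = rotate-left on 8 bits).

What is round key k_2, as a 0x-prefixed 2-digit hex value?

K = 0x21
k_0 = rotl(K, (7*0+6) mod 8) = rotl(K, 6) = 0x48
k_1 = rotl(K, (7*1+6) mod 8) = rotl(K, 5) = 0x24
k_2 = rotl(K, (7*2+6) mod 8) = rotl(K, 4) = 0x12

0x12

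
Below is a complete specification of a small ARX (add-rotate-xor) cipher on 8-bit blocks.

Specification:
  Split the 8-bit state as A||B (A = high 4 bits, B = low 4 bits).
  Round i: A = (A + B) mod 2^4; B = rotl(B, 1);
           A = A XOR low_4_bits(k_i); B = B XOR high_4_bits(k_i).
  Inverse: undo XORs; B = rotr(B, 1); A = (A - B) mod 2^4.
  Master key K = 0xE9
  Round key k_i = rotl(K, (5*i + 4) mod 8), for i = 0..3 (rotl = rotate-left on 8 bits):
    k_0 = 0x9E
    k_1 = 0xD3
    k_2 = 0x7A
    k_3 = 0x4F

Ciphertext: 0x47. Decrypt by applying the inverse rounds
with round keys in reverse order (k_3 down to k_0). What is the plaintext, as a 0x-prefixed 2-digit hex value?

s_0 = ciphertext = 0x47
s_1 = InvRound(s_0, k_3) = 0x29
s_2 = InvRound(s_1, k_2) = 0x17
s_3 = InvRound(s_2, k_1) = 0xD5
s_4 = InvRound(s_3, k_0) = 0xD6

0xD6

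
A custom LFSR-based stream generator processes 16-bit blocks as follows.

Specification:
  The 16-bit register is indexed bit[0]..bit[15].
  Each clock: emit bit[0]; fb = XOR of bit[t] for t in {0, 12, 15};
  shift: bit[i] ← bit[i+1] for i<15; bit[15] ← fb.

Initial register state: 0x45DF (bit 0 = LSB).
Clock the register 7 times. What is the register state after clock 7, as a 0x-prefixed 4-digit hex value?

reg_0 = 0x45DF
clock 1: out=1, reg = 0xA2EF
clock 2: out=1, reg = 0x5177
clock 3: out=1, reg = 0x28BB
clock 4: out=1, reg = 0x945D
clock 5: out=1, reg = 0xCA2E
clock 6: out=0, reg = 0xE517
clock 7: out=1, reg = 0x728B

0x728B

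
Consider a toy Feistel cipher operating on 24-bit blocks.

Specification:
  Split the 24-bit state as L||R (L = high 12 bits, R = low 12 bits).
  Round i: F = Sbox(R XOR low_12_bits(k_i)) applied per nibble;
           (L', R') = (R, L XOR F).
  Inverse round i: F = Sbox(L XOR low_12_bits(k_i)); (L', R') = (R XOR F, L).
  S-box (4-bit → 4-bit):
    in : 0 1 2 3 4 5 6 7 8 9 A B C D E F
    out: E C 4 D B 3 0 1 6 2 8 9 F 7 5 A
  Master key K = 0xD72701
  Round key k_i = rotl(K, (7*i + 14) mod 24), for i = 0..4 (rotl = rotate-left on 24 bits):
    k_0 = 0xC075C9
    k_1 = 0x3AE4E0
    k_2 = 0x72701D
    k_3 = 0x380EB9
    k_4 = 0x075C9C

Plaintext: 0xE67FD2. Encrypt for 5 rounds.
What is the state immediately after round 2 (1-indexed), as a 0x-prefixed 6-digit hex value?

s_0 = plaintext = 0xE67FD2
s_1 = Round(s_0, k_0) = 0xFD26AE
s_2 = Round(s_1, k_1) = 0x6AEB67
s_3 = Round(s_2, k_2) = 0xB67FB6
s_4 = Round(s_3, k_3) = 0xFB678D
s_5 = Round(s_4, k_4) = 0x78D67A

0x6AEB67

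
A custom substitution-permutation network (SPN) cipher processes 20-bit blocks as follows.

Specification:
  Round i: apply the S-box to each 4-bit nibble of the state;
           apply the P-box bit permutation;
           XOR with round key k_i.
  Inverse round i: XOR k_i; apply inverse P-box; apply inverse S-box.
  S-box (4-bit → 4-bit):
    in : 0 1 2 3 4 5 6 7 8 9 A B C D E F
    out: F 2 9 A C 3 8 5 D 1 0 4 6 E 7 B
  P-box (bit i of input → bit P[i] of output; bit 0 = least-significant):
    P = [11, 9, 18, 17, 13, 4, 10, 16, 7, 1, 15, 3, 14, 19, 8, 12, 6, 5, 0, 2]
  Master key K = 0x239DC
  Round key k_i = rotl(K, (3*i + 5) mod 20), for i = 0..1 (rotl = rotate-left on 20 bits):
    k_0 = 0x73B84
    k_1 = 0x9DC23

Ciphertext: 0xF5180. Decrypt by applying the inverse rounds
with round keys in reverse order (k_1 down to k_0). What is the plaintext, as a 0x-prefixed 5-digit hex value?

0x3C4D6

s_0 = ciphertext = 0xF5180
s_1 = InvRound(s_0, k_1) = 0xCBEB8
s_2 = InvRound(s_1, k_0) = 0x3C4D6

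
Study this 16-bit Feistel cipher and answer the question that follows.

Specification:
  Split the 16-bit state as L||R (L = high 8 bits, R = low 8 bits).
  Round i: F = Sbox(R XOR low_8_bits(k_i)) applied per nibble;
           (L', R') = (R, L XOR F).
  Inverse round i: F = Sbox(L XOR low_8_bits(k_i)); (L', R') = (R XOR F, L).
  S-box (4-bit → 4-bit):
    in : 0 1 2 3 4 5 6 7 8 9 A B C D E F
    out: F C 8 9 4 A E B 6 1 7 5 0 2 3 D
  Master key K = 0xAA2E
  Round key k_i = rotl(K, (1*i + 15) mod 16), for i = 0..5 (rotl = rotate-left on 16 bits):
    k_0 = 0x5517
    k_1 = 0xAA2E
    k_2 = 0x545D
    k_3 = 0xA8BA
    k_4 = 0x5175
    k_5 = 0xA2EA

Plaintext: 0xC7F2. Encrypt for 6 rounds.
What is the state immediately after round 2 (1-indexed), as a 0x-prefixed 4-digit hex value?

0xFDDB

s_0 = plaintext = 0xC7F2
s_1 = Round(s_0, k_0) = 0xF2FD
s_2 = Round(s_1, k_1) = 0xFDDB
s_3 = Round(s_2, k_2) = 0xDB93
s_4 = Round(s_3, k_3) = 0x935A
s_5 = Round(s_4, k_4) = 0x5A1E
s_6 = Round(s_5, k_5) = 0x1E8E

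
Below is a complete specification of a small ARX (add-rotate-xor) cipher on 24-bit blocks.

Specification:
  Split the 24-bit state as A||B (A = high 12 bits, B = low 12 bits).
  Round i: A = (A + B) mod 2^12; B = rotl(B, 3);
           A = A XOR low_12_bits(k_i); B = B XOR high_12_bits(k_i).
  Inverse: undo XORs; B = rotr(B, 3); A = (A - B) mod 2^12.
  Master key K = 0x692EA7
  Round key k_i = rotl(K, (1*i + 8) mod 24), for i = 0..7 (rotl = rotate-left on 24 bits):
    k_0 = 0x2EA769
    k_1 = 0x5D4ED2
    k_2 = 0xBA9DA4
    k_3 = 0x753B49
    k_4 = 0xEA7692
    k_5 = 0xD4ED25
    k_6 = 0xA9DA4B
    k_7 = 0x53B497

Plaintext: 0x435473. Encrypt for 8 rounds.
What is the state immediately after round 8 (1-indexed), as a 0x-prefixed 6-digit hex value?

s_0 = plaintext = 0x435473
s_1 = Round(s_0, k_0) = 0xFC1170
s_2 = Round(s_1, k_1) = 0xFE3E54
s_3 = Round(s_2, k_2) = 0x39390E
s_4 = Round(s_3, k_3) = 0x7E8F27
s_5 = Round(s_4, k_4) = 0x19D798
s_6 = Round(s_5, k_5) = 0x41018D
s_7 = Round(s_6, k_6) = 0xFD66F5
s_8 = Round(s_7, k_7) = 0x25C290

0x25C290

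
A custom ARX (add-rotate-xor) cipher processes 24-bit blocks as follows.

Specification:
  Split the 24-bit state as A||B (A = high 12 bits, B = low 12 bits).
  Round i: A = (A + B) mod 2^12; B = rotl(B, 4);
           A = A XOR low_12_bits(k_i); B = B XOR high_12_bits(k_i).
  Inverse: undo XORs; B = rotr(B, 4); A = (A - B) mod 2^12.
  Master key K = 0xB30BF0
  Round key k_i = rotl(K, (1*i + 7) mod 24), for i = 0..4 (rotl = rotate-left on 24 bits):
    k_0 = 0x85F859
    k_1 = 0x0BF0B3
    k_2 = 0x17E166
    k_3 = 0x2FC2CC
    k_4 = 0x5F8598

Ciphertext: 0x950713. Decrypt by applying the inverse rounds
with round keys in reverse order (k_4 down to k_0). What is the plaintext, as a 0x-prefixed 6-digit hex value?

0xCED796

s_0 = ciphertext = 0x950713
s_1 = InvRound(s_0, k_4) = 0x19AB2E
s_2 = InvRound(s_1, k_3) = 0x0B929D
s_3 = InvRound(s_2, k_2) = 0xEA133E
s_4 = InvRound(s_3, k_1) = 0xCDA138
s_5 = InvRound(s_4, k_0) = 0xCED796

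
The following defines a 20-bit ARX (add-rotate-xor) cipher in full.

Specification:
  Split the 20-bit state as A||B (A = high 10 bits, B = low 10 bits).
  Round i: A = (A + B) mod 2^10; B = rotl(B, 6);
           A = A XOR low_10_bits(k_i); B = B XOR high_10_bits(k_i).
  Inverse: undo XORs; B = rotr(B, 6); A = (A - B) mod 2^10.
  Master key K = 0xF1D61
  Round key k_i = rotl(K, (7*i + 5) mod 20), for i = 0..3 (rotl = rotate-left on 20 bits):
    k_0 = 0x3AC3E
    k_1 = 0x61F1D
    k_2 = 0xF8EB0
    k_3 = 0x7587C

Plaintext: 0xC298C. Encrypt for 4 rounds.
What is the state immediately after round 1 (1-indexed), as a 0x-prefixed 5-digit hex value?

0x2A3F3

s_0 = plaintext = 0xC298C
s_1 = Round(s_0, k_0) = 0x2A3F3
s_2 = Round(s_1, k_1) = 0xE1978
s_3 = Round(s_2, k_2) = 0x939F4
s_4 = Round(s_3, k_3) = 0x0F8C9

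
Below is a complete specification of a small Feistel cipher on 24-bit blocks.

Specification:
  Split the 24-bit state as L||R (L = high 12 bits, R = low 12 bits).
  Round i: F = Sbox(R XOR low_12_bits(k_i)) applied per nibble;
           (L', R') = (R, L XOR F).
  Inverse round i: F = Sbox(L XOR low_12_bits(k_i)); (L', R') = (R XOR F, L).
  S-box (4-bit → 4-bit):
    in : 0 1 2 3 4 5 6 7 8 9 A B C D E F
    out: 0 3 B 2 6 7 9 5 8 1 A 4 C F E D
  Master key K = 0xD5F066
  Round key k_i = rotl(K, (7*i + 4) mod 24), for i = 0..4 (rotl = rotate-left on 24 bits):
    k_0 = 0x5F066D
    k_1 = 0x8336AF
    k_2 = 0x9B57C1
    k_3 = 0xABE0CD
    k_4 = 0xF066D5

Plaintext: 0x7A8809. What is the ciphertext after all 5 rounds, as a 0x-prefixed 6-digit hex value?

0xE1FA00

s_0 = plaintext = 0x7A8809
s_1 = Round(s_0, k_0) = 0x80993E
s_2 = Round(s_1, k_1) = 0x93E51A
s_3 = Round(s_2, k_2) = 0x51A2CA
s_4 = Round(s_3, k_3) = 0x2CAE1F
s_5 = Round(s_4, k_4) = 0xE1FA00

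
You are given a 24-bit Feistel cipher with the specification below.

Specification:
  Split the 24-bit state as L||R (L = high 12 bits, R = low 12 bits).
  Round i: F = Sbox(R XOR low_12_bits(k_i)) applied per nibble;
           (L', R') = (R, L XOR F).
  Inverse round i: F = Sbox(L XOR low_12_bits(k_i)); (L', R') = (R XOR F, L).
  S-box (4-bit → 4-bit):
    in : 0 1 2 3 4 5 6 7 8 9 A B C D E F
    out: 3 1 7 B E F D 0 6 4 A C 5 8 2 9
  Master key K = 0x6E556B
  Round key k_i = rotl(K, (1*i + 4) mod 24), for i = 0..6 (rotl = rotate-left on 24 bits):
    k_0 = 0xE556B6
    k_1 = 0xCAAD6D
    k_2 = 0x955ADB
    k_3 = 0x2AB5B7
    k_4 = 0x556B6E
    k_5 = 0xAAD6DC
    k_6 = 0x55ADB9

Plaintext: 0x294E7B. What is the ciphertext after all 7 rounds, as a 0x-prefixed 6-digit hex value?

s_0 = plaintext = 0x294E7B
s_1 = Round(s_0, k_0) = 0xE7B4CC
s_2 = Round(s_1, k_1) = 0x4CCADA
s_3 = Round(s_2, k_2) = 0xADA7FD
s_4 = Round(s_3, k_3) = 0x7FDD30
s_5 = Round(s_4, k_4) = 0xD30A0F
s_6 = Round(s_5, k_5) = 0xA0F8BB
s_7 = Round(s_6, k_6) = 0x8BB538

0x8BB538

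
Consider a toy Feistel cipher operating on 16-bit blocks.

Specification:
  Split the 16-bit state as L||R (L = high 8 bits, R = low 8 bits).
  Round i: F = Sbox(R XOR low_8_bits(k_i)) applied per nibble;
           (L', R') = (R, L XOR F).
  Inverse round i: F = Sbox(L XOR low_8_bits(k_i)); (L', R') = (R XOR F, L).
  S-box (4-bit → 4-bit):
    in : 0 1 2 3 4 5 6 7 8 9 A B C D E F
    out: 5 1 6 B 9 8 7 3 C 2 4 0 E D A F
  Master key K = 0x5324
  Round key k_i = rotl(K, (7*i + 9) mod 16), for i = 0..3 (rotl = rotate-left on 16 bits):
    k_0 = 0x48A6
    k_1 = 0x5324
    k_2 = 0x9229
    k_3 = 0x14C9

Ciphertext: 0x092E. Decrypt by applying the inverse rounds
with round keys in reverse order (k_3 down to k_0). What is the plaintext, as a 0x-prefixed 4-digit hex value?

0xE20B

s_0 = ciphertext = 0x092E
s_1 = InvRound(s_0, k_3) = 0xCB09
s_2 = InvRound(s_1, k_2) = 0xAFCB
s_3 = InvRound(s_2, k_1) = 0x0BAF
s_4 = InvRound(s_3, k_0) = 0xE20B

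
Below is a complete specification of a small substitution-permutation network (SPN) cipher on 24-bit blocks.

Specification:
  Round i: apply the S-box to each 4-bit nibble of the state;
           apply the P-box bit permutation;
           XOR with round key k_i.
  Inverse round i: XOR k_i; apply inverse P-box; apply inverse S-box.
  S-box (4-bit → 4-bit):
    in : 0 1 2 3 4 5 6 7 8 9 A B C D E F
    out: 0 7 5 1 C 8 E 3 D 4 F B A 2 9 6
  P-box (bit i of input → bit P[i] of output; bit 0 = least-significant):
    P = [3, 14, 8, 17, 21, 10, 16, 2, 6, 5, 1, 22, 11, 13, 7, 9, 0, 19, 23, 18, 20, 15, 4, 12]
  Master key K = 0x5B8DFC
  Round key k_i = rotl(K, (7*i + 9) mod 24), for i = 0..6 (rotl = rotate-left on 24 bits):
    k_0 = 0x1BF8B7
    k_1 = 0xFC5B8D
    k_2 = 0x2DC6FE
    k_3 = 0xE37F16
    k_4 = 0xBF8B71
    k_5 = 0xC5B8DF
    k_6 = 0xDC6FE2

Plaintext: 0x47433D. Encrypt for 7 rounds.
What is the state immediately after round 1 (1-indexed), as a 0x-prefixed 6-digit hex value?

0x33AA66

s_0 = plaintext = 0x47433D
s_1 = Round(s_0, k_0) = 0x33AA66
s_2 = Round(s_1, k_1) = 0xAF346A
s_3 = Round(s_2, k_2) = 0xF61BE0
s_4 = Round(s_3, k_3) = 0x0FD7E2
s_5 = Round(s_4, k_4) = 0x17AA1D
s_6 = Round(s_5, k_5) = 0xBC562C
s_7 = Round(s_6, k_6) = 0xA3BDC0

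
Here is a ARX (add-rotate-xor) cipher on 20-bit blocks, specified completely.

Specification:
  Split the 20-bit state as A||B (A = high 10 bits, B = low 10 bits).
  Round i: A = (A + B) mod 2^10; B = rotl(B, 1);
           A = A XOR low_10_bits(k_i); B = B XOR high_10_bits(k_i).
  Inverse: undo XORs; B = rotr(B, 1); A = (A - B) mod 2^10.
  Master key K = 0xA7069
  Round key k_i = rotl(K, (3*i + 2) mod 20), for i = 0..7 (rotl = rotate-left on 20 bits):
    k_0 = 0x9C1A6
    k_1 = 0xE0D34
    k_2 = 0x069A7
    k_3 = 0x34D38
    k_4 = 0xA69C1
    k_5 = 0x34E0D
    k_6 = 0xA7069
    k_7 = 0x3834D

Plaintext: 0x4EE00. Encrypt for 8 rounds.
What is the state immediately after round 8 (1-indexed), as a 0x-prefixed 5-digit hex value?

s_0 = plaintext = 0x4EE00
s_1 = Round(s_0, k_0) = 0xA7671
s_2 = Round(s_1, k_1) = 0x0EB60
s_3 = Round(s_2, k_2) = 0x8F6DB
s_4 = Round(s_3, k_3) = 0x08164
s_5 = Round(s_4, k_4) = 0x11452
s_6 = Round(s_5, k_5) = 0xA6877
s_7 = Round(s_6, k_6) = 0xDE272
s_8 = Round(s_7, k_7) = 0xA9C05

0xA9C05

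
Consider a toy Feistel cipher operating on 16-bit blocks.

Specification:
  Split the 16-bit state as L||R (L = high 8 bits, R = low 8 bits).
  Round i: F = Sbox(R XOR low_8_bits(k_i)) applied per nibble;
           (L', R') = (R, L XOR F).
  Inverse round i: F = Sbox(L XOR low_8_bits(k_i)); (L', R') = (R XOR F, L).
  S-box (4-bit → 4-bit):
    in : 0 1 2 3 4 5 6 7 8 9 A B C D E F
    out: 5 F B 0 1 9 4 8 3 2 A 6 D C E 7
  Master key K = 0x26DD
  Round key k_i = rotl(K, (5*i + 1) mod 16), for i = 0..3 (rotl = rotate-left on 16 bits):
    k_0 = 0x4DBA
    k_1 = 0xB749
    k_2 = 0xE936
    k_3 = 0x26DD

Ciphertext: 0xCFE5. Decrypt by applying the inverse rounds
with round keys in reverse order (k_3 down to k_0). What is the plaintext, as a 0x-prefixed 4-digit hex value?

0xD017

s_0 = ciphertext = 0xCFE5
s_1 = InvRound(s_0, k_3) = 0x1ECF
s_2 = InvRound(s_1, k_2) = 0x7C1E
s_3 = InvRound(s_2, k_1) = 0x177C
s_4 = InvRound(s_3, k_0) = 0xD017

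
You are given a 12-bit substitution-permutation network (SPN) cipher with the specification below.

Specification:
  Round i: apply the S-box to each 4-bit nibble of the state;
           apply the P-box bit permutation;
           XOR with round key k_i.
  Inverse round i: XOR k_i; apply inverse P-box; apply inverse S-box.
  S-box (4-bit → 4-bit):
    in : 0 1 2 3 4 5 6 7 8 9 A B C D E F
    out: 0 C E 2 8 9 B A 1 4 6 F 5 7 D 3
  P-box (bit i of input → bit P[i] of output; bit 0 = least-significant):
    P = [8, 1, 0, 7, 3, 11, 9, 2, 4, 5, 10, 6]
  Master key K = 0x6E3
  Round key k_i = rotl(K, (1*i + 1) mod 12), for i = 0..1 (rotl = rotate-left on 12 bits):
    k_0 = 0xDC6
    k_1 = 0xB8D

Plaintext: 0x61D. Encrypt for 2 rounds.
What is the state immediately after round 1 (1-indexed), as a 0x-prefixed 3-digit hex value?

s_0 = plaintext = 0x61D
s_1 = Round(s_0, k_0) = 0xEB1
s_2 = Round(s_1, k_1) = 0x550

0xEB1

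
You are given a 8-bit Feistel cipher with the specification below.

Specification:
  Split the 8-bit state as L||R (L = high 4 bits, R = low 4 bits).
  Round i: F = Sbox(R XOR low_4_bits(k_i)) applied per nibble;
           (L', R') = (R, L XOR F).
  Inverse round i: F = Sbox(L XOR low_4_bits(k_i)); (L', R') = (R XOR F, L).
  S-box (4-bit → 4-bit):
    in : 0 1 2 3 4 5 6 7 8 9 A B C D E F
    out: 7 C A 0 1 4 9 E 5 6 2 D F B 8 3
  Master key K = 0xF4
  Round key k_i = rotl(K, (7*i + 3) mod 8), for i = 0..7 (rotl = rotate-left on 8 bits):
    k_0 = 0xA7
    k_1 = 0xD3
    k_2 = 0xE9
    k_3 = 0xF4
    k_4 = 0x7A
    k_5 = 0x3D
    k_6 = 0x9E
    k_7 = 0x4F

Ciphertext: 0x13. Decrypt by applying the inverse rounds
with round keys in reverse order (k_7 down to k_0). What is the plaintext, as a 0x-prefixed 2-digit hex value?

0x5E

s_0 = ciphertext = 0x13
s_1 = InvRound(s_0, k_7) = 0xB1
s_2 = InvRound(s_1, k_6) = 0x5B
s_3 = InvRound(s_2, k_5) = 0xE5
s_4 = InvRound(s_3, k_4) = 0x4E
s_5 = InvRound(s_4, k_3) = 0x94
s_6 = InvRound(s_5, k_2) = 0x39
s_7 = InvRound(s_6, k_1) = 0xE3
s_8 = InvRound(s_7, k_0) = 0x5E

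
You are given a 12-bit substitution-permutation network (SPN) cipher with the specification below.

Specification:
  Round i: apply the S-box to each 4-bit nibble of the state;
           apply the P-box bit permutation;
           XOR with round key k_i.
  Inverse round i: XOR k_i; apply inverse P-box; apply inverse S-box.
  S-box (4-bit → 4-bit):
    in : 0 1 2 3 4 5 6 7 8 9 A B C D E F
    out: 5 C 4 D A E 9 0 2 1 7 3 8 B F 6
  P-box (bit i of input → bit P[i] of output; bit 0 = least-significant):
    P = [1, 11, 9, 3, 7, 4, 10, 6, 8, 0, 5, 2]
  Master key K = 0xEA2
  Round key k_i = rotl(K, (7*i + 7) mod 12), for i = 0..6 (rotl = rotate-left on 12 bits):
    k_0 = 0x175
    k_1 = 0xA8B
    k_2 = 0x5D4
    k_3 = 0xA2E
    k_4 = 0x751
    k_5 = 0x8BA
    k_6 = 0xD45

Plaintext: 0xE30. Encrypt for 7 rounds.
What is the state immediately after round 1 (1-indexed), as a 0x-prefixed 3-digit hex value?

0x692

s_0 = plaintext = 0xE30
s_1 = Round(s_0, k_0) = 0x692
s_2 = Round(s_1, k_1) = 0x90F
s_3 = Round(s_2, k_2) = 0xA54
s_4 = Round(s_3, k_3) = 0x757
s_5 = Round(s_4, k_4) = 0x301
s_6 = Round(s_5, k_5) = 0xF16
s_7 = Round(s_6, k_6) = 0x92E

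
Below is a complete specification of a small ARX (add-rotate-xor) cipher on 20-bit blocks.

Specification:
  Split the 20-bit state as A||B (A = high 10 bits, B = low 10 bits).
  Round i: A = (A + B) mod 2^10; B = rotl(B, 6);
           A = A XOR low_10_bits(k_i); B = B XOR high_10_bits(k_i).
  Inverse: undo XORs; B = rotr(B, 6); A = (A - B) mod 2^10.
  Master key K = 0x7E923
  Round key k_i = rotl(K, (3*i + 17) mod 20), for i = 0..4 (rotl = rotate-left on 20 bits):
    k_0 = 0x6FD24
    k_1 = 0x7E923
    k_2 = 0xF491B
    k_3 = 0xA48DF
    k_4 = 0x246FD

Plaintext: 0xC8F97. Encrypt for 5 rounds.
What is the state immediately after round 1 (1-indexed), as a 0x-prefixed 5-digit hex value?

s_0 = plaintext = 0xC8F97
s_1 = Round(s_0, k_0) = 0xE7846
s_2 = Round(s_1, k_1) = 0xB1C7E
s_3 = Round(s_2, k_2) = 0x97855
s_4 = Round(s_3, k_3) = 0x9B3D7
s_5 = Round(s_4, k_4) = 0x2F96C

0xE7846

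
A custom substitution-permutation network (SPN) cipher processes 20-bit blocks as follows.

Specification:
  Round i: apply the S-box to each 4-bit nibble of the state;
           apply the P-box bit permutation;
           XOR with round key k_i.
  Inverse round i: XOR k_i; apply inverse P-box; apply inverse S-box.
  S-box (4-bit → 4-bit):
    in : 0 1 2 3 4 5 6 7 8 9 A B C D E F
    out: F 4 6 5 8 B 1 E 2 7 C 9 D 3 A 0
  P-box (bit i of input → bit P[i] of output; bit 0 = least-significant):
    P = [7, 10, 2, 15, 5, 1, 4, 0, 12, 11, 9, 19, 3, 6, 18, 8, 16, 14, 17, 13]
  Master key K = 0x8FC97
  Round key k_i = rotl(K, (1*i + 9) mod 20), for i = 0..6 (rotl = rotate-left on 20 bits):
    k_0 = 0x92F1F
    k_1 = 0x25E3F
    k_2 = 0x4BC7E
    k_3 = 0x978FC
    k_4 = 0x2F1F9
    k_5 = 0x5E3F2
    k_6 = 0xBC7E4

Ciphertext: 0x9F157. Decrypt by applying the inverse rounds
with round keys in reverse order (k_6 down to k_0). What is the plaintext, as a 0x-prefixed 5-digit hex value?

0xACCD5

s_0 = ciphertext = 0x9F157
s_1 = InvRound(s_0, k_6) = 0xAF30D
s_2 = InvRound(s_1, k_5) = 0x39B03
s_3 = InvRound(s_2, k_4) = 0x5D296
s_4 = InvRound(s_3, k_3) = 0x497D4
s_5 = InvRound(s_4, k_2) = 0x4B2D6
s_6 = InvRound(s_5, k_1) = 0x798B5
s_7 = InvRound(s_6, k_0) = 0xACCD5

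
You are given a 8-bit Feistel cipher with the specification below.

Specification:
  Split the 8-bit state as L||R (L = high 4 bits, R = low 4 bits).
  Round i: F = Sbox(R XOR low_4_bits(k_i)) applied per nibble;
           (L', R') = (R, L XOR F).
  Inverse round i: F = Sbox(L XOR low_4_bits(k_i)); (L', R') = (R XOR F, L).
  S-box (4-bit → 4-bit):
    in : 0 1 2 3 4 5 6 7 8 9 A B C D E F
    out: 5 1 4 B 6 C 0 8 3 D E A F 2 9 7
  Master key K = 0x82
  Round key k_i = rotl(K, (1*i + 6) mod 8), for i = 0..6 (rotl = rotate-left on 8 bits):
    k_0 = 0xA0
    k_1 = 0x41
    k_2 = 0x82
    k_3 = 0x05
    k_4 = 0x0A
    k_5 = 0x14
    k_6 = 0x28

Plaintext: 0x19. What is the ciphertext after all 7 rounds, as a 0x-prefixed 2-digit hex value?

s_0 = plaintext = 0x19
s_1 = Round(s_0, k_0) = 0x9C
s_2 = Round(s_1, k_1) = 0xCB
s_3 = Round(s_2, k_2) = 0xB1
s_4 = Round(s_3, k_3) = 0x1D
s_5 = Round(s_4, k_4) = 0xD9
s_6 = Round(s_5, k_5) = 0x9F
s_7 = Round(s_6, k_6) = 0xF1

0xF1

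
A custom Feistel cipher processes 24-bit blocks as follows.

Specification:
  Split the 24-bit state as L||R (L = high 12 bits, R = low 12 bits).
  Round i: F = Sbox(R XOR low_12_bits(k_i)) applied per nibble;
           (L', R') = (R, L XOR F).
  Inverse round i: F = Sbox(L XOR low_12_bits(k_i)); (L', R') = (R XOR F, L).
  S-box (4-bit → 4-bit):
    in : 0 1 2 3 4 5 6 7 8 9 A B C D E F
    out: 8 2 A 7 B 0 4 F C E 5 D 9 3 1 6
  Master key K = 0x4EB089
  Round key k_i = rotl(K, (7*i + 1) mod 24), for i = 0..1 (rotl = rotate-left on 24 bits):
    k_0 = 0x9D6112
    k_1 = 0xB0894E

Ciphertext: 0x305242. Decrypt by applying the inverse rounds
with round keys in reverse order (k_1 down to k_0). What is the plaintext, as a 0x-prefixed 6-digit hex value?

s_0 = ciphertext = 0x305242
s_1 = InvRound(s_0, k_1) = 0x7FF305
s_2 = InvRound(s_1, k_0) = 0x7167FF

0x7167FF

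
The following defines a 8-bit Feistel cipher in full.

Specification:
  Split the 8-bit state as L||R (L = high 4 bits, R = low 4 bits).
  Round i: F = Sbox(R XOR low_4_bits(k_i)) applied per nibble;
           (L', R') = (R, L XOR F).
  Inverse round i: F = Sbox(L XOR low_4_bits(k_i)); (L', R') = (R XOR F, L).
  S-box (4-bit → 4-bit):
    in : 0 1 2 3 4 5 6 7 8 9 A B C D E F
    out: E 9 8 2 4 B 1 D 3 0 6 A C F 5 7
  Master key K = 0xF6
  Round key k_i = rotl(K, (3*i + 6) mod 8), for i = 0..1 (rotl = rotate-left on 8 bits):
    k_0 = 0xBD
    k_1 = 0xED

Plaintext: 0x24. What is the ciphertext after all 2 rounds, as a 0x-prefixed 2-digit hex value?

0x23

s_0 = plaintext = 0x24
s_1 = Round(s_0, k_0) = 0x42
s_2 = Round(s_1, k_1) = 0x23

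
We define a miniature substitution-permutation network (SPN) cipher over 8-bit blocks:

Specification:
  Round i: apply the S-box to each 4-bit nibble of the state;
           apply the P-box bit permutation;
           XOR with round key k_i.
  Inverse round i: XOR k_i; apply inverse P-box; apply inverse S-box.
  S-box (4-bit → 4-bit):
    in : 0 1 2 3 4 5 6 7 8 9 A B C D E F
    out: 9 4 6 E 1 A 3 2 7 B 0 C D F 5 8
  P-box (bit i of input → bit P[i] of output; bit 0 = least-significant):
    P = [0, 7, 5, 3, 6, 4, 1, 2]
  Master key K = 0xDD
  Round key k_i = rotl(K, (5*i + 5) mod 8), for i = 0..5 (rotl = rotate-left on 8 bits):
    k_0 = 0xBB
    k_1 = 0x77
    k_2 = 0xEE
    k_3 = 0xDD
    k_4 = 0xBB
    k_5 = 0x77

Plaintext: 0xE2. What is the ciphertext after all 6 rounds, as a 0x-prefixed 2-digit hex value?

0x50

s_0 = plaintext = 0xE2
s_1 = Round(s_0, k_0) = 0x59
s_2 = Round(s_1, k_1) = 0xEA
s_3 = Round(s_2, k_2) = 0xAC
s_4 = Round(s_3, k_3) = 0xF4
s_5 = Round(s_4, k_4) = 0xBE
s_6 = Round(s_5, k_5) = 0x50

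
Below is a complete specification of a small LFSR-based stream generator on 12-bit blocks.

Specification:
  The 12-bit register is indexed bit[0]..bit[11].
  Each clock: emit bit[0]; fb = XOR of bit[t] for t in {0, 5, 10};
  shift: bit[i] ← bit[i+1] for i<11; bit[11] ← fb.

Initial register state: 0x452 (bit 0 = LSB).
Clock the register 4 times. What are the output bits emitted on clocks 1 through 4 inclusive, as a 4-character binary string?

0100

reg_0 = 0x452
clock 1: out=0, reg = 0xA29
clock 2: out=1, reg = 0x514
clock 3: out=0, reg = 0xA8A
clock 4: out=0, reg = 0x545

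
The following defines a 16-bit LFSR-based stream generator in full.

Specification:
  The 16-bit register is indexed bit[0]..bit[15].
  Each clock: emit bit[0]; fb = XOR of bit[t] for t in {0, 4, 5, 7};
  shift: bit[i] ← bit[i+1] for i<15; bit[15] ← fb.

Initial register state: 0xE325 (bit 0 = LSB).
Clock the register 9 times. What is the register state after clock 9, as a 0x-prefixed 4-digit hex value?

reg_0 = 0xE325
clock 1: out=1, reg = 0x7192
clock 2: out=0, reg = 0x38C9
clock 3: out=1, reg = 0x1C64
clock 4: out=0, reg = 0x8E32
clock 5: out=0, reg = 0x4719
clock 6: out=1, reg = 0x238C
clock 7: out=0, reg = 0x91C6
clock 8: out=0, reg = 0xC8E3
clock 9: out=1, reg = 0xE471

0xE471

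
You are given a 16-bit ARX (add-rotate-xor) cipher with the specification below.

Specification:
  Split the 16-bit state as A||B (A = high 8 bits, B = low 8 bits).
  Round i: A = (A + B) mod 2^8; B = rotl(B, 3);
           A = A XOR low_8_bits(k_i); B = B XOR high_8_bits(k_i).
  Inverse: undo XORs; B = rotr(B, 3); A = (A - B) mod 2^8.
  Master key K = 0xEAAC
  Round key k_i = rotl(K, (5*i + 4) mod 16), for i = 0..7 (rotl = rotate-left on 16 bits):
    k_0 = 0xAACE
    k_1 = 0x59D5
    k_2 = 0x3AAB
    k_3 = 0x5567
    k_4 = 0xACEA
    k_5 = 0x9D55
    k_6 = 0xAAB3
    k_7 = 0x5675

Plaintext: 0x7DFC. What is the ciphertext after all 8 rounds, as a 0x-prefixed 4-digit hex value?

0x73B9

s_0 = plaintext = 0x7DFC
s_1 = Round(s_0, k_0) = 0xB74D
s_2 = Round(s_1, k_1) = 0xD133
s_3 = Round(s_2, k_2) = 0xAFA3
s_4 = Round(s_3, k_3) = 0x3548
s_5 = Round(s_4, k_4) = 0x97EE
s_6 = Round(s_5, k_5) = 0xD0EA
s_7 = Round(s_6, k_6) = 0x09FD
s_8 = Round(s_7, k_7) = 0x73B9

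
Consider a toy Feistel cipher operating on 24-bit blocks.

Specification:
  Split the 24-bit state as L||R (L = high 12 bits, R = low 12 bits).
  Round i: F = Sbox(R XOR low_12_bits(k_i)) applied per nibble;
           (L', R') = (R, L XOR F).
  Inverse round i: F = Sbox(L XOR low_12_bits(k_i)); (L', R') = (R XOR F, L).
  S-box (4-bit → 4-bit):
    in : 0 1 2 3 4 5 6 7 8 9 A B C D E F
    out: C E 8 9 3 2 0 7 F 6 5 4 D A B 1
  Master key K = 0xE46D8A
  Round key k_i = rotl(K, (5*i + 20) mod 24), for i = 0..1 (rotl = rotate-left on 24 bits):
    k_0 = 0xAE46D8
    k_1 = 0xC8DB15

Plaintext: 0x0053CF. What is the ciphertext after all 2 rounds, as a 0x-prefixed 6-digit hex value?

s_0 = plaintext = 0x0053CF
s_1 = Round(s_0, k_0) = 0x3CF2E2
s_2 = Round(s_1, k_1) = 0x2E25D8

0x2E25D8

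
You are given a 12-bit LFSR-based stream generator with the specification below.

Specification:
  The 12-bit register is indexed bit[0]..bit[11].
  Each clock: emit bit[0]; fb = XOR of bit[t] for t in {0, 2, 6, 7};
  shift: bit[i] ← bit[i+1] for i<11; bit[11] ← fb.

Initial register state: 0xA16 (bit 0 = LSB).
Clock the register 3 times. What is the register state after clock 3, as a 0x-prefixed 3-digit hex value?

0xF42

reg_0 = 0xA16
clock 1: out=0, reg = 0xD0B
clock 2: out=1, reg = 0xE85
clock 3: out=1, reg = 0xF42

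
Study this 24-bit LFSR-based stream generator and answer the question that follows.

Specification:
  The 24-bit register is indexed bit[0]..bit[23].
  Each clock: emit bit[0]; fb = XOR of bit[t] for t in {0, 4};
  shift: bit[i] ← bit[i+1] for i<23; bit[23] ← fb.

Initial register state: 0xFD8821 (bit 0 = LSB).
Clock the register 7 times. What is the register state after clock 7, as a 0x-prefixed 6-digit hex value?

0x47FB10

reg_0 = 0xFD8821
clock 1: out=1, reg = 0xFEC410
clock 2: out=0, reg = 0xFF6208
clock 3: out=0, reg = 0x7FB104
clock 4: out=0, reg = 0x3FD882
clock 5: out=0, reg = 0x1FEC41
clock 6: out=1, reg = 0x8FF620
clock 7: out=0, reg = 0x47FB10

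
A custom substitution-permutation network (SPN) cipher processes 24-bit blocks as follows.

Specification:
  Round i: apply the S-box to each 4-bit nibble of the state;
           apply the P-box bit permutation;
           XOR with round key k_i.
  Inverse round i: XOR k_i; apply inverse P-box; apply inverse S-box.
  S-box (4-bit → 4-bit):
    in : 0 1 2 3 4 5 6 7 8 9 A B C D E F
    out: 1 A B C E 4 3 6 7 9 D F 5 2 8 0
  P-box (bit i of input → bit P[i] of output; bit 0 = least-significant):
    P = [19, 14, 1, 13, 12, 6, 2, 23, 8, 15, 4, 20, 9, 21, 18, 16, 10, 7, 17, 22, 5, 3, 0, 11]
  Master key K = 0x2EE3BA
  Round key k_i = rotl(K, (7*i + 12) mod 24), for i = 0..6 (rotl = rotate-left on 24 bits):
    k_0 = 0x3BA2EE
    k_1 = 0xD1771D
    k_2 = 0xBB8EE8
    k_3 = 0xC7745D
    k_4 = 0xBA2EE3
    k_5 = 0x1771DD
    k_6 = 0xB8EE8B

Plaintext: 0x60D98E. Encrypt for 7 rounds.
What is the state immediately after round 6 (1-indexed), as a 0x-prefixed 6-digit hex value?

s_0 = plaintext = 0x60D98E
s_1 = Round(s_0, k_0) = 0x0B9782
s_2 = Round(s_1, k_1) = 0x9A81E9
s_3 = Round(s_2, k_2) = 0x4520C8
s_4 = Round(s_3, k_3) = 0xEC2F52
s_5 = Round(s_4, k_4) = 0x9140E7
s_6 = Round(s_5, k_5) = 0xF2387F
s_7 = Round(s_6, k_6) = 0xFD6B5F

0xF2387F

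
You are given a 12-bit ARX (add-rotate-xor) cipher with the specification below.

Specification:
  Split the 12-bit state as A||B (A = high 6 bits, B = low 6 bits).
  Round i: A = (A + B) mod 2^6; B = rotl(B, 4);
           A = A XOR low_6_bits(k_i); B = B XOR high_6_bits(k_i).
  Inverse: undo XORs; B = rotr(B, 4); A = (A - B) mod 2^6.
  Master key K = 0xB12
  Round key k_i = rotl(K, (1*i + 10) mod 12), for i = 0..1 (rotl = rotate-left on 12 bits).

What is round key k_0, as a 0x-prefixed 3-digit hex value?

0xAC4

K = 0xB12
k_0 = rotl(K, (1*0+10) mod 12) = rotl(K, 10) = 0xAC4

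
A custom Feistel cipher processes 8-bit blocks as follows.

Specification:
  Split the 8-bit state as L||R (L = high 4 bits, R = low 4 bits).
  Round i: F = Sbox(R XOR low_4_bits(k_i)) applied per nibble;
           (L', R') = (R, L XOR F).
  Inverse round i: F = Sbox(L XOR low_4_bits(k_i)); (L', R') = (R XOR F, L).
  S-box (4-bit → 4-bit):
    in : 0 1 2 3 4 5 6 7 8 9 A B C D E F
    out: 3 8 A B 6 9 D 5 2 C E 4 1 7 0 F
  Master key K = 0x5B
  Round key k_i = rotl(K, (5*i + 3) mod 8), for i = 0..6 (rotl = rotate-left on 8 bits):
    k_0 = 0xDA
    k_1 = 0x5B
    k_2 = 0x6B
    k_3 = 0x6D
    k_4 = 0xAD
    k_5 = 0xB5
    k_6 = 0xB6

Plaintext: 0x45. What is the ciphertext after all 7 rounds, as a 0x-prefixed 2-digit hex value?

s_0 = plaintext = 0x45
s_1 = Round(s_0, k_0) = 0x5B
s_2 = Round(s_1, k_1) = 0xB6
s_3 = Round(s_2, k_2) = 0x6C
s_4 = Round(s_3, k_3) = 0xCE
s_5 = Round(s_4, k_4) = 0xE7
s_6 = Round(s_5, k_5) = 0x74
s_7 = Round(s_6, k_6) = 0x4D

0x4D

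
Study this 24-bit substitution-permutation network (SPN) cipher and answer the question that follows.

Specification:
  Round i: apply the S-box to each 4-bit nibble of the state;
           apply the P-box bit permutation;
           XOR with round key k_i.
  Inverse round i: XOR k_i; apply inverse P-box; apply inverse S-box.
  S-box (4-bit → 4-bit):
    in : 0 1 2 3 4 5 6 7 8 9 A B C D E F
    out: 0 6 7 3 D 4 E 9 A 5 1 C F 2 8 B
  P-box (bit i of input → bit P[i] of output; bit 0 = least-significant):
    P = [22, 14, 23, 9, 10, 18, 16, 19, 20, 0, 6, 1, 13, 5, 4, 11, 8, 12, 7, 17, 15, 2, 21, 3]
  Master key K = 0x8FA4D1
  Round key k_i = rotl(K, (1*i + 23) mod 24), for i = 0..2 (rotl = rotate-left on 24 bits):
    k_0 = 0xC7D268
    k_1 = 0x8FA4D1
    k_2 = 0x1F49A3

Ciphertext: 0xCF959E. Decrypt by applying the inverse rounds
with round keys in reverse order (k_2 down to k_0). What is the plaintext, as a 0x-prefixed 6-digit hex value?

0x35ECAF

s_0 = ciphertext = 0xCF959E
s_1 = InvRound(s_0, k_2) = 0xFD63A2
s_2 = InvRound(s_1, k_1) = 0x971CAF
s_3 = InvRound(s_2, k_0) = 0x35ECAF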